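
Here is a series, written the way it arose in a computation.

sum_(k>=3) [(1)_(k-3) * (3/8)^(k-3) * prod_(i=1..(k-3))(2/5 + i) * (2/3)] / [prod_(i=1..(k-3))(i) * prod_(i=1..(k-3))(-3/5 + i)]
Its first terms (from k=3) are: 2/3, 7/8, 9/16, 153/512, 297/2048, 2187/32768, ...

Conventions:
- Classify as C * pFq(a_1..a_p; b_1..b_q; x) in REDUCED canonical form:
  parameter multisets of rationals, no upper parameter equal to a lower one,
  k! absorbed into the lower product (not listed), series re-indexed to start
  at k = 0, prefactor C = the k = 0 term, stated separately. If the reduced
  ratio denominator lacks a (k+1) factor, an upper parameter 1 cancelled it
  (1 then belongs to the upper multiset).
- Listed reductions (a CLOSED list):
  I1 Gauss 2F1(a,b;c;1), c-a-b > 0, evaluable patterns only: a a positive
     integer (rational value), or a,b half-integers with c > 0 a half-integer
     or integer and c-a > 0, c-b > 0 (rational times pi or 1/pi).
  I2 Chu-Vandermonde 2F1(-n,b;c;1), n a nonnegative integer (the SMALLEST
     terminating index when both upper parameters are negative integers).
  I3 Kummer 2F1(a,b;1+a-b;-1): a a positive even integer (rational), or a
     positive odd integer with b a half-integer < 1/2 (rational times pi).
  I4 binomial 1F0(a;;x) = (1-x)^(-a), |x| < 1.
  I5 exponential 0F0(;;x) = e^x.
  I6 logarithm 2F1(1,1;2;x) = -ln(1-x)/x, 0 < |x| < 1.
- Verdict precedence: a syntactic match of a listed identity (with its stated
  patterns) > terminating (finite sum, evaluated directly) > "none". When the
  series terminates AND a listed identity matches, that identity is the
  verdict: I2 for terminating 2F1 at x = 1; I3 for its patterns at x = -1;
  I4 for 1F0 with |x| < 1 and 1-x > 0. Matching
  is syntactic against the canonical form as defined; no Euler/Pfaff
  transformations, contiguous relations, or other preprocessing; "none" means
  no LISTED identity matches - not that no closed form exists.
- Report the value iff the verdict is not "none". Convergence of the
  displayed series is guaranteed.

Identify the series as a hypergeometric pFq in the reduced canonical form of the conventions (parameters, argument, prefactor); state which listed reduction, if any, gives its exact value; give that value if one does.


This is 2/3 * 2F1(1, 7/5; 2/5; 3/8) in reduced canonical form. Verdict: none (x = 3/8): each listed identity misses the multisets {1, 7/5} ; {2/5}.

The tell: from the first term 2/3: the running product (C = 2/3, x = 3/8) telescopes to a rising factorial.
Ratio: r(k) = (3/8) * (k+1) (k+7/5) / [(k+2/5) (k+1)] - rational; roots negated = parameters, x = (3/8), C = 2/3.


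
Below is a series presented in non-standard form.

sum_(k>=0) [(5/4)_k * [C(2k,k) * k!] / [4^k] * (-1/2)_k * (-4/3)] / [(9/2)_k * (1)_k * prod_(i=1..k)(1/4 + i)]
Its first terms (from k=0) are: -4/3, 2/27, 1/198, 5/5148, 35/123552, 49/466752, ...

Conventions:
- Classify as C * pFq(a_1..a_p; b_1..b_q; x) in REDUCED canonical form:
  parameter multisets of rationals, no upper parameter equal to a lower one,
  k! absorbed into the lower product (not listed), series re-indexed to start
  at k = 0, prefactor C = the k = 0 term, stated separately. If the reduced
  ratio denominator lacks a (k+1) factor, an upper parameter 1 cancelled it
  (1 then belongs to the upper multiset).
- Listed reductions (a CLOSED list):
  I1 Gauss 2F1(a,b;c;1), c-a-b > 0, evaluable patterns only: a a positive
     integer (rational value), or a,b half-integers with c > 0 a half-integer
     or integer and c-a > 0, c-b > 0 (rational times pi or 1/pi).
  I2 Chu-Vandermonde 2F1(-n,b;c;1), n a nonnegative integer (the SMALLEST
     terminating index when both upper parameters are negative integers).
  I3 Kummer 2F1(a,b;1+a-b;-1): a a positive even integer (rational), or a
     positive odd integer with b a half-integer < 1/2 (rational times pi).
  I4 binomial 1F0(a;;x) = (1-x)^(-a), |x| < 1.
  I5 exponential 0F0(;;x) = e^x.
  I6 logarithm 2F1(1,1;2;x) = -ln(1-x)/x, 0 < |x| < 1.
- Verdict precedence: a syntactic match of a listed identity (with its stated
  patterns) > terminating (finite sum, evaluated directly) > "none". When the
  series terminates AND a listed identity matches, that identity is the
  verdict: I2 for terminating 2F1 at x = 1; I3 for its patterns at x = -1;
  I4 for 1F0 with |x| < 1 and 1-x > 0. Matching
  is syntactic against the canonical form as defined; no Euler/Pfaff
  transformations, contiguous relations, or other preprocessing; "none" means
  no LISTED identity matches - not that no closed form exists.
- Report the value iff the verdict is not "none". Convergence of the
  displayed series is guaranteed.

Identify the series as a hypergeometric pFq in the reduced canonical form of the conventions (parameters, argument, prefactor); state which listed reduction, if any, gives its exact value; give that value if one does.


With C = -4/3: the canonical form is 2F1(-1/2, 1/2; 9/2; 1). Verdict (x = 1): the half-integer Gauss pattern (I1) applies (x = 1; upper {-1/2, 1/2} half-integers, c = 9/2 in the evaluable pattern). Its exact value is (-1225/3072) * pi.

Key step: with t_0 = -4/3, the parameter 5/4 appears in both the upper and lower lists and cancels.
Term ratio: r(k) = 1 * (k-1/2) (k+1/2) / [(k+9/2) (k+1)] - rational; roots negated = parameters, x = 1, C = -4/3.


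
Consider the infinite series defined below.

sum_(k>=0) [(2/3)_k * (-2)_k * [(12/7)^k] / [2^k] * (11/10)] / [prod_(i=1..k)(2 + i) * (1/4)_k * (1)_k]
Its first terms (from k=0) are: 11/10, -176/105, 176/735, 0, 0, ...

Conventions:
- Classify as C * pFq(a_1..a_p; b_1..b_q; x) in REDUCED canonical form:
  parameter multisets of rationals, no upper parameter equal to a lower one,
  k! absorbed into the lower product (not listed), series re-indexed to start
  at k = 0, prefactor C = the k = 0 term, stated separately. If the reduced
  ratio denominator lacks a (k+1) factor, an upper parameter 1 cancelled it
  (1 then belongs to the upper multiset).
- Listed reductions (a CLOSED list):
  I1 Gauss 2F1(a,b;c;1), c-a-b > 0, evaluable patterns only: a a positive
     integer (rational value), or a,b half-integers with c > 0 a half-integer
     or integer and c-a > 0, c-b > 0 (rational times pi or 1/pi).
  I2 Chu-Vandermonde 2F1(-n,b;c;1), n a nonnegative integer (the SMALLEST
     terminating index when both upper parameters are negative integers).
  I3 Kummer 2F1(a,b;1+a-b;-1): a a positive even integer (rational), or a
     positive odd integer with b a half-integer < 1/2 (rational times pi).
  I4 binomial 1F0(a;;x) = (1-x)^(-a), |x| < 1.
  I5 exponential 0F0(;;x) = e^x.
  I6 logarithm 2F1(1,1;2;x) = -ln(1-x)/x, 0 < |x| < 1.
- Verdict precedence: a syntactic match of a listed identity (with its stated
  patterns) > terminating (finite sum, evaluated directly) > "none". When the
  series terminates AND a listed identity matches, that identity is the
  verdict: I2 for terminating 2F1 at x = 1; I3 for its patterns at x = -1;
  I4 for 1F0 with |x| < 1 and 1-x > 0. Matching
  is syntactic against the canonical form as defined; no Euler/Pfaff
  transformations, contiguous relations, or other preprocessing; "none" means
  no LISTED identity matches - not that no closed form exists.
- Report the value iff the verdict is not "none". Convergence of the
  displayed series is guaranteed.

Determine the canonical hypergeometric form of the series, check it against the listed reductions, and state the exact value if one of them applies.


At argument 6/7: a 2F2 with upper {-2, 2/3}, lower {1/4, 3}, scaled by C = 11/10. Verdict: terminating (-2 upstairs). 3 nonzero terms in all; added directly. Exact value: -33/98.

The tell: x = (6/7) and the two k-th powers (C = 11/10, x = 6/7) combine into one argument.
Adjacent-term ratio: r(k) = (6/7) * (k-2) (k+2/3) / [(k+1/4) (k+3) (k+1)] - rational; roots negated = parameters, x = (6/7), C = 11/10.


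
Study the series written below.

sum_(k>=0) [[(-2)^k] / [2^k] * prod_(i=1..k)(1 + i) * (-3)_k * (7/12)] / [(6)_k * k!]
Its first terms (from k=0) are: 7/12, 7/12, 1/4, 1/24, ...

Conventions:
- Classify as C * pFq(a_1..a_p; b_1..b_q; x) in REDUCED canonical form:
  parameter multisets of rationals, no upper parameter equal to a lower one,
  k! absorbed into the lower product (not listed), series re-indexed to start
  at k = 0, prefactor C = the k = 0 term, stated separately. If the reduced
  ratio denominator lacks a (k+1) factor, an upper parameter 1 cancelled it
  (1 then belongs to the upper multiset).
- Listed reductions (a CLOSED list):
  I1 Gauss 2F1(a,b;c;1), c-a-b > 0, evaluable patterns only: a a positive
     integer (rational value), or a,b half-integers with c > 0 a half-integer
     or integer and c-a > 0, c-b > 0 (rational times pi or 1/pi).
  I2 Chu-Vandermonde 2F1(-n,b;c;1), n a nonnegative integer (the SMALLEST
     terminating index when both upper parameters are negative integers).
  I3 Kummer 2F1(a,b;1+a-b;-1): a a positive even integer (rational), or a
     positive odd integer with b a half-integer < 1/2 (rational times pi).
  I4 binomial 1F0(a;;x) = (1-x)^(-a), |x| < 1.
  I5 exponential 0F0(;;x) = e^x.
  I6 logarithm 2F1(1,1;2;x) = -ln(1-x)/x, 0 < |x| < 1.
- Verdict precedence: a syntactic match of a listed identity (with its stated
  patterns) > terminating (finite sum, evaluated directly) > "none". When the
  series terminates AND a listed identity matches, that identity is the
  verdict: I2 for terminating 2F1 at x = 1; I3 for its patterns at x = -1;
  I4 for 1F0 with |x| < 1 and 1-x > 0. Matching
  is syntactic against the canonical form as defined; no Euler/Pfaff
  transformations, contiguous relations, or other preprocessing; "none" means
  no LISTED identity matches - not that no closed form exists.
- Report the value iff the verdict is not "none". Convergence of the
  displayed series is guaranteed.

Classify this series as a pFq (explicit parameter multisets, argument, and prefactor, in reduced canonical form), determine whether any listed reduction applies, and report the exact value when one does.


x = -1 here; the reduced form reads 2F1, upper {-3, 2}, lower {6}, C = 7/12. Verdict: Kummer's theorem (I3) matches (x = -1; c = 6 equals 1+a-b for upper {-3, 2}: listed pattern). Value: 35/24.

The tell: t_0 being 7/12, the two k-th powers (C = 7/12, x = -1) combine into one argument.
Adjacent-term ratio: r(k) = (-1) * (k-3) (k+2) / [(k+6) (k+1)] ; factor over Q: parameters, x = (-1), and C = 7/12.


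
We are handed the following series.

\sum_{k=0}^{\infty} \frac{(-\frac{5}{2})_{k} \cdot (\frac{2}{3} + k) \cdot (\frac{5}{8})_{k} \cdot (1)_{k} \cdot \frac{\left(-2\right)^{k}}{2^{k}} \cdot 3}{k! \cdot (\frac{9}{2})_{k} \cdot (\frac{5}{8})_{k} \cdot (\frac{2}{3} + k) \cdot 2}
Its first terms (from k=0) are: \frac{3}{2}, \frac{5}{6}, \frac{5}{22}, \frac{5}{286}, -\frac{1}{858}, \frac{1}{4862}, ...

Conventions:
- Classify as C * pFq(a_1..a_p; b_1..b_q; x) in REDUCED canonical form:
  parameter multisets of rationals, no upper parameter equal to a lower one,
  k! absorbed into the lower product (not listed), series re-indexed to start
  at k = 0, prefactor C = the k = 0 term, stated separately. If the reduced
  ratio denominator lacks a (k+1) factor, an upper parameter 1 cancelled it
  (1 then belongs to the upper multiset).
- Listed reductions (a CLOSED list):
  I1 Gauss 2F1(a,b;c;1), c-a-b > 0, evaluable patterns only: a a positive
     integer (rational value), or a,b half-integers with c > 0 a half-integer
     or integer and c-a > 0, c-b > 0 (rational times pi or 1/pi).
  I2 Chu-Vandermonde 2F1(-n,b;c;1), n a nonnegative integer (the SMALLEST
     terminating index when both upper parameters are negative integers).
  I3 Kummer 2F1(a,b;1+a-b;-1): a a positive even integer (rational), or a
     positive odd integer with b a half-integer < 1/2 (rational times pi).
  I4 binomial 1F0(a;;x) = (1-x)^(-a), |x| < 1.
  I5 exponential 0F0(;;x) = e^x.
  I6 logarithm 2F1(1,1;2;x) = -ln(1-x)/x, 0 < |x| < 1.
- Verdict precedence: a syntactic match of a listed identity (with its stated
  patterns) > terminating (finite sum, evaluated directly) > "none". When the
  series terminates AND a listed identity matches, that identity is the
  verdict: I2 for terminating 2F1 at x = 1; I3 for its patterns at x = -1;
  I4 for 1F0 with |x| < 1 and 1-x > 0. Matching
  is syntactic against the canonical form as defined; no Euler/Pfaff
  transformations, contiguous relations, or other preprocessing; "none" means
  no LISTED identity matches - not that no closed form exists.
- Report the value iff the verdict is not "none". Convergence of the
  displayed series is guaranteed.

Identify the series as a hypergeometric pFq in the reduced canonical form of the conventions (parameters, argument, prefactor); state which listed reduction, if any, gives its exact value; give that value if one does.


First insight: with t_0 = \frac{3}{2}, the parameter 5/8 appears in both the upper and lower lists and cancels (alongside the other common factor).
Ratio: r(k) = -1 * (k-\frac{5}{2}) (k+1) / [(k+\frac{9}{2}) (k+1)] - rational; roots negated = parameters, x = -1, C = \frac{3}{2}.

Canonical form: C = \frac{3}{2} times 2F1 with upper {-\frac{5}{2}, 1}, lower {\frac{9}{2}}, x = -1. Verdict: the Kummer evaluation I3 matches (x = -1; c = \frac{9}{2} equals 1+a-b for upper {-\frac{5}{2}, 1}: listed pattern). Its exact value is \frac{105}{128} \cdot \pi.


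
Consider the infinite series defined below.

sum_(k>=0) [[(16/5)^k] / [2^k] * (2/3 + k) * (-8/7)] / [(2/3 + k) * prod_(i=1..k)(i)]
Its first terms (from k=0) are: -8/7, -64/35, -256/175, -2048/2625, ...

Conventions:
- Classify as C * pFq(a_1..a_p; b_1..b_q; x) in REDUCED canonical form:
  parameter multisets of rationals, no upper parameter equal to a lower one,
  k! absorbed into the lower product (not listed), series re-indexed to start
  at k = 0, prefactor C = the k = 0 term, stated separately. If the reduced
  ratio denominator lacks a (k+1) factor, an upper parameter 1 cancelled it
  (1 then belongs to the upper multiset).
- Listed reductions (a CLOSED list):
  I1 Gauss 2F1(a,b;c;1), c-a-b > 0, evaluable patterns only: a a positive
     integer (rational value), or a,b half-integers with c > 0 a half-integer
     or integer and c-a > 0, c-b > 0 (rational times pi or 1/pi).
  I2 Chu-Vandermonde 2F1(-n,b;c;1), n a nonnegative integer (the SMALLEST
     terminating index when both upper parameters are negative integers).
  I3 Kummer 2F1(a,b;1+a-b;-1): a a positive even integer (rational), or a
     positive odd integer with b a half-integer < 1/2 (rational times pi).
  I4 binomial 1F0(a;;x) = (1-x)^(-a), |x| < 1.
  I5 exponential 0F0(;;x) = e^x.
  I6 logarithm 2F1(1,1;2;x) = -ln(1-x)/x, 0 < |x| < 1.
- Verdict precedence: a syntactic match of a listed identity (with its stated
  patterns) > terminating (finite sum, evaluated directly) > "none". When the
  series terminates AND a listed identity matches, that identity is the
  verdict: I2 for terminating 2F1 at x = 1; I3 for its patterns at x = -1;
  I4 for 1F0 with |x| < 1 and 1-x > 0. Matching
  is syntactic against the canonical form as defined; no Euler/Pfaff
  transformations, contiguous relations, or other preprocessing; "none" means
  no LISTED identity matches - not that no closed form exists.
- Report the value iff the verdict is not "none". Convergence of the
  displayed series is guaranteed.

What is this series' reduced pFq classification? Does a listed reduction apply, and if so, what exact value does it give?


First insight: t_0 being -8/7, the product of the first k integers (C = -8/7, x = 8/5) is k!.
Ratio: r(k) = (8/5) * 1 / [(k+1)] - rational in k. x = (8/5); t_0 = -8/7; negate the roots.

Reduced: x = 8/5, 0F0, upper = {-}, lower = {-}, C = -8/7. Verdict: the exponential series (I5) applies (the 0F0 exponential series at x = 8/5). Hence: (-8/7) * e^(8/5).


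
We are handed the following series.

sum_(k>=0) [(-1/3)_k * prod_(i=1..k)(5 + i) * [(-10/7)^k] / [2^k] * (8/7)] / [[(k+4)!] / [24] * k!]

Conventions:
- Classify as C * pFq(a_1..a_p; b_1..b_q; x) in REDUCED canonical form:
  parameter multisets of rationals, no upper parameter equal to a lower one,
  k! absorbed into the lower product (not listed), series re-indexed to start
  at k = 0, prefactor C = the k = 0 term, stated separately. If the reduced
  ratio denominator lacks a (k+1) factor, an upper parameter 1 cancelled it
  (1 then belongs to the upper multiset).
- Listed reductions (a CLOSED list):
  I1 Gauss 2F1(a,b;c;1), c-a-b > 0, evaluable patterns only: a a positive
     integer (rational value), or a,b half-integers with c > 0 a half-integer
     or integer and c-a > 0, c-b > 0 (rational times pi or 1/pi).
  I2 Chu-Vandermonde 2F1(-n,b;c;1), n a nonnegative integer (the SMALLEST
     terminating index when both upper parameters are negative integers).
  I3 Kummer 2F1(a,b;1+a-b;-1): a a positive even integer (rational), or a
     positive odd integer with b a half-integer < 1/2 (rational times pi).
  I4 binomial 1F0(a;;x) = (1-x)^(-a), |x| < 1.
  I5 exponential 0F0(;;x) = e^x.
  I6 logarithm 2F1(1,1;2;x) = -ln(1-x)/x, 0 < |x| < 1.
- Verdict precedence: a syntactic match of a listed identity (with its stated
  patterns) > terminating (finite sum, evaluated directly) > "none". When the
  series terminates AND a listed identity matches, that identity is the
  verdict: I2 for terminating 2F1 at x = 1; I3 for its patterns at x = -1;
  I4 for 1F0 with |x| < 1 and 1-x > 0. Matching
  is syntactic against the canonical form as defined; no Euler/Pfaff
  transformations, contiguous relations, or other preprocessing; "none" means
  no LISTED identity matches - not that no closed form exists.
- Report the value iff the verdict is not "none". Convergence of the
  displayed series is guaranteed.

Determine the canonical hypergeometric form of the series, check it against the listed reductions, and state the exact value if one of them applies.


Reduced: x = -5/7, 2F1, upper = {-1/3, 6}, lower = {5}, C = 8/7. Verdict: none. No listed pattern accepts 2F1(-1/3, 6; 5; -5/7).

First insight: from the first term 8/7: the denominator's factorial ratio (C = 8/7, x = -5/7) is a lower Pochhammer.
Adjacent-term ratio: r(k) = (-5/7) * (k-1/3) (k+6) / [(k+5) (k+1)] - rational; roots negated = parameters, x = (-5/7), C = 8/7.


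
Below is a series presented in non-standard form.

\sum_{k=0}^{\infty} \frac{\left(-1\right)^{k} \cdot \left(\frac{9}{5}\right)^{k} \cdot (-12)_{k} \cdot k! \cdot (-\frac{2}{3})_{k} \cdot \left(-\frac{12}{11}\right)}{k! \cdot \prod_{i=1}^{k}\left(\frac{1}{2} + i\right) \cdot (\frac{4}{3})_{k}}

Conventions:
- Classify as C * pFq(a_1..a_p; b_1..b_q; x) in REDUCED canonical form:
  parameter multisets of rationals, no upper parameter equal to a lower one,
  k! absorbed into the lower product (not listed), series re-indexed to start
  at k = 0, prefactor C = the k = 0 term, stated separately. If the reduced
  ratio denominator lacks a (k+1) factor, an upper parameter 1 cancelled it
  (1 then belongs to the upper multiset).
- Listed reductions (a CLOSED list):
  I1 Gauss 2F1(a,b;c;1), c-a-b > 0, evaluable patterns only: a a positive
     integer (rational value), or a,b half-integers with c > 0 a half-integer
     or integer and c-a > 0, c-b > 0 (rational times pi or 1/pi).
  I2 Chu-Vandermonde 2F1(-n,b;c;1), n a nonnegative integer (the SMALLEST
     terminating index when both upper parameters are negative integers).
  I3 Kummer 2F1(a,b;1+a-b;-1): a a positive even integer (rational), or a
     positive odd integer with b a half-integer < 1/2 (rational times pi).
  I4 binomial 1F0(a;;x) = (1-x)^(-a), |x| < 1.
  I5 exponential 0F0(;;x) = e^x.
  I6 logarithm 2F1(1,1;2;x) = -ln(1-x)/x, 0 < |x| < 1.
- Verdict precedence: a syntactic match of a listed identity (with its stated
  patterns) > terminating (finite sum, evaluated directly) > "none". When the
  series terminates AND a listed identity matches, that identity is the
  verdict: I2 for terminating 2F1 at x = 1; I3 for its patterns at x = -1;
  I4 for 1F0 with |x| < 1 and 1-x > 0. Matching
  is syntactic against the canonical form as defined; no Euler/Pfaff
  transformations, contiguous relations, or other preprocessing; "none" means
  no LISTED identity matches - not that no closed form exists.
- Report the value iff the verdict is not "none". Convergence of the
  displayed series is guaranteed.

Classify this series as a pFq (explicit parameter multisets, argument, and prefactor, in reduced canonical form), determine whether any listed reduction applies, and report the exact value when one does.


The tell: x = -\frac{9}{5} and the (-1)^k factor (prefactor -12/11) folds into the argument's sign.
Adjacent-term ratio: r(k) = -\frac{9}{5} * (k-12) (k-\frac{2}{3}) (k+1) / [(k+\frac{4}{3}) (k+\frac{3}{2}) (k+1)] - rational in k. x = -\frac{9}{5}; t_0 = -\frac{12}{11}; negate the roots.

The series (x = -\frac{9}{5}) is 3F2: upper {-12, -\frac{2}{3}, 1}, lower {\frac{4}{3}, \frac{3}{2}}, prefactor -\frac{12}{11}. Verdict: terminating at k = 12: the factor (-12)_k kills every later term; summing the 13 survivors is exact. Sum: \frac{27863292079209270405930756}{68147128530682373046875}.


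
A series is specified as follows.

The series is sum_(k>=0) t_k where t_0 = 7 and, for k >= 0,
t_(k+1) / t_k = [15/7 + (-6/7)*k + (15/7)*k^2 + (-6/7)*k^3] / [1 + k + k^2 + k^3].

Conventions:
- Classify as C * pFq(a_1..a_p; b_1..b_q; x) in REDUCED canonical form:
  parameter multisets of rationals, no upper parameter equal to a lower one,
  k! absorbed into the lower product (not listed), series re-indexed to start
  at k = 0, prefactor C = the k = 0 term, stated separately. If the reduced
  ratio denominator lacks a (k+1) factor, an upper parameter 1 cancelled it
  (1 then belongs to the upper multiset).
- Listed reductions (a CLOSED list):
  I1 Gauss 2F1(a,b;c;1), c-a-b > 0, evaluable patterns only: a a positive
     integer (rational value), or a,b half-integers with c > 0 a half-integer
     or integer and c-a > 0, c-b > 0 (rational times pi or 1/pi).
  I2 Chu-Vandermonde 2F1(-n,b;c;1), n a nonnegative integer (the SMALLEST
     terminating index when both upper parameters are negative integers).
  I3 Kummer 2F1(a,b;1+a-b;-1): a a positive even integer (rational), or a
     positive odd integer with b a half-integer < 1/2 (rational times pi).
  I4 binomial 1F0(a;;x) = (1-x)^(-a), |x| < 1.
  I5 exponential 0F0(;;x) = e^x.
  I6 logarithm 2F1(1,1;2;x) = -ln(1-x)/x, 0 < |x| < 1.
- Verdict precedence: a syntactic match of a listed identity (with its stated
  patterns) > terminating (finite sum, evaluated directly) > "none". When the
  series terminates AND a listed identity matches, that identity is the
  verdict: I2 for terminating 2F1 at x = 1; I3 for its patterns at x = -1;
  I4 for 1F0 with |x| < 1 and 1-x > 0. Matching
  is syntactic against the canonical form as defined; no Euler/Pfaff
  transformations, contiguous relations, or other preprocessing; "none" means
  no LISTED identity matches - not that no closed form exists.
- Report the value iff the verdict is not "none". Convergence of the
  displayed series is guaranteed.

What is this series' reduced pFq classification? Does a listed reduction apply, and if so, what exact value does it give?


With C = 7: the canonical form is 1F0(-5/2; -; -6/7). Verdict: the binomial series (I4) fires (the 1F0 binomial series: exponent 5/2, x = -6/7). Its exact value is 7 * (13/7)^(5/2).

Structural cue: t_0 being 7, the ratio is unreduced: k^2 + 1 divides both sides (prefactor 7).
Adjacent-term ratio: r(k) = (-6/7) * (k-5/2) / [(k+1)] - rational; roots negated = parameters, x = (-6/7), C = 7.


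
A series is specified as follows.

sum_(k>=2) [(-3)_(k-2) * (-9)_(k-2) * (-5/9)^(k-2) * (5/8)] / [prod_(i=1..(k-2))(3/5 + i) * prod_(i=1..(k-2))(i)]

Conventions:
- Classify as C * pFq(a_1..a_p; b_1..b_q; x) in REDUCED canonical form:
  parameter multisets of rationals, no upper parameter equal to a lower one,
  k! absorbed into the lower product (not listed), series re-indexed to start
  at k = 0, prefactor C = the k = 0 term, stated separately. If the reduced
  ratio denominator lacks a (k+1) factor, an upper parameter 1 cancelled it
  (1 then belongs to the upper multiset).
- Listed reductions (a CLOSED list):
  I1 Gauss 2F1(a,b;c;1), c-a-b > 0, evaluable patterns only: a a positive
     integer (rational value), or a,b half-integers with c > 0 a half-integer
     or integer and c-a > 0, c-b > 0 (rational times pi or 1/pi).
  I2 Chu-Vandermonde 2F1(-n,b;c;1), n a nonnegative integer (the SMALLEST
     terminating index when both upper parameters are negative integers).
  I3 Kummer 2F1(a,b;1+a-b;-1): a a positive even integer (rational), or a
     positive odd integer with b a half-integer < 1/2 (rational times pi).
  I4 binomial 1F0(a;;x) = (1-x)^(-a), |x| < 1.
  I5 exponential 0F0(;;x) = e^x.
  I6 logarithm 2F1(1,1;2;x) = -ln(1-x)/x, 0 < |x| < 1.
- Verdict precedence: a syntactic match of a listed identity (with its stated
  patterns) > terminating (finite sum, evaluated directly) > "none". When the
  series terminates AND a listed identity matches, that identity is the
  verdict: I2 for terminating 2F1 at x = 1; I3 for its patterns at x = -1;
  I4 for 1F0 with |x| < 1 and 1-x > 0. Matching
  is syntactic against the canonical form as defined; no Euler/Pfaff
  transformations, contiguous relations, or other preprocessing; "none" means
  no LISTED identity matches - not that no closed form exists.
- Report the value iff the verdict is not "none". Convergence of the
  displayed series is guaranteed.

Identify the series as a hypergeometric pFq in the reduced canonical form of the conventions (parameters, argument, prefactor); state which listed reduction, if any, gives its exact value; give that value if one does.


The tell: from the first term 5/8: the product of the first k integers (prefactor 5/8) is k!.
Ratio: r(k) = (-5/9) * (k-9) (k-3) / [(k+8/5) (k+1)] - rational in k. x = (-5/9); t_0 = 5/8; negate the roots.

x = -5/9 here; the reduced form reads 2F1, upper {-9, -3}, lower {8/5}, C = 5/8. Verdict: terminating - no listed pattern fits, but -3 in the upper list cuts the series at k = 3; direct evaluation. Exact value: 712705/606528.


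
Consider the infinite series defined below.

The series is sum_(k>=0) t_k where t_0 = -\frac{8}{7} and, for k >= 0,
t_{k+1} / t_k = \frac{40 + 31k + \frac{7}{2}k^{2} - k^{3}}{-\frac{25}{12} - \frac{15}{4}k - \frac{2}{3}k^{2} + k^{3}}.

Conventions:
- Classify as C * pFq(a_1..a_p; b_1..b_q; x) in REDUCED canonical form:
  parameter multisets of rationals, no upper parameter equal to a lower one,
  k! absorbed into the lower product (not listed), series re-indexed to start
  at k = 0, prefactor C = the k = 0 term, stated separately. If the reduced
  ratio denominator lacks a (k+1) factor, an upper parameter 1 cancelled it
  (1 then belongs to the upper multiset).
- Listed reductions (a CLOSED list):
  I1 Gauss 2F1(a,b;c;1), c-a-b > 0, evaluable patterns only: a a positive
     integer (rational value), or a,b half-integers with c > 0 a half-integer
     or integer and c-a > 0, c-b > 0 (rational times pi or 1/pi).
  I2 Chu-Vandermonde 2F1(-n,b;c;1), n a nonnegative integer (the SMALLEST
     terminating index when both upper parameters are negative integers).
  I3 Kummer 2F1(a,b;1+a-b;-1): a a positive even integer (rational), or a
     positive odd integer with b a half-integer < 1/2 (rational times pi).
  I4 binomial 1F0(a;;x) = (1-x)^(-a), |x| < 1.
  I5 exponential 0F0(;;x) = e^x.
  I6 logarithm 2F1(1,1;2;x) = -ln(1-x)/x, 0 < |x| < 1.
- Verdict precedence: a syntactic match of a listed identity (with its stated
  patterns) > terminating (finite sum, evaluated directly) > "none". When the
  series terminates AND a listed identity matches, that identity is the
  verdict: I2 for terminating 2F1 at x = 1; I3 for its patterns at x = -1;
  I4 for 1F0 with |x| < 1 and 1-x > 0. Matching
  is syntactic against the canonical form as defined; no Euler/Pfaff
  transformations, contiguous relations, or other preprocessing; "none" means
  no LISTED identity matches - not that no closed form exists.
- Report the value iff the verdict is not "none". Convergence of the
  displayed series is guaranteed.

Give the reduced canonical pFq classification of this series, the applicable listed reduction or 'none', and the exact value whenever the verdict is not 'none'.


Classification (C = -\frac{8}{7}): 3F2 with upper {-8, 2, \frac{5}{2}}, lower {-\frac{5}{2}, \frac{5}{6}}, argument x = -1. Verdict: terminating - no listed pattern fits, but -8 in the upper list cuts the series at k = 8; direct evaluation. Sum: \frac{684314021954104}{240352783}.

Key observation: from the first term -\frac{8}{7}: the expanded ratio factors over Q; C = -8/7, roots give parameters.
Adjacent-term ratio: r(k) = -1 * (k-8) (k+2) (k+\frac{5}{2}) / [(k-\frac{5}{2}) (k+\frac{5}{6}) (k+1)] - rational; roots negated = parameters, x = -1, C = -\frac{8}{7}.


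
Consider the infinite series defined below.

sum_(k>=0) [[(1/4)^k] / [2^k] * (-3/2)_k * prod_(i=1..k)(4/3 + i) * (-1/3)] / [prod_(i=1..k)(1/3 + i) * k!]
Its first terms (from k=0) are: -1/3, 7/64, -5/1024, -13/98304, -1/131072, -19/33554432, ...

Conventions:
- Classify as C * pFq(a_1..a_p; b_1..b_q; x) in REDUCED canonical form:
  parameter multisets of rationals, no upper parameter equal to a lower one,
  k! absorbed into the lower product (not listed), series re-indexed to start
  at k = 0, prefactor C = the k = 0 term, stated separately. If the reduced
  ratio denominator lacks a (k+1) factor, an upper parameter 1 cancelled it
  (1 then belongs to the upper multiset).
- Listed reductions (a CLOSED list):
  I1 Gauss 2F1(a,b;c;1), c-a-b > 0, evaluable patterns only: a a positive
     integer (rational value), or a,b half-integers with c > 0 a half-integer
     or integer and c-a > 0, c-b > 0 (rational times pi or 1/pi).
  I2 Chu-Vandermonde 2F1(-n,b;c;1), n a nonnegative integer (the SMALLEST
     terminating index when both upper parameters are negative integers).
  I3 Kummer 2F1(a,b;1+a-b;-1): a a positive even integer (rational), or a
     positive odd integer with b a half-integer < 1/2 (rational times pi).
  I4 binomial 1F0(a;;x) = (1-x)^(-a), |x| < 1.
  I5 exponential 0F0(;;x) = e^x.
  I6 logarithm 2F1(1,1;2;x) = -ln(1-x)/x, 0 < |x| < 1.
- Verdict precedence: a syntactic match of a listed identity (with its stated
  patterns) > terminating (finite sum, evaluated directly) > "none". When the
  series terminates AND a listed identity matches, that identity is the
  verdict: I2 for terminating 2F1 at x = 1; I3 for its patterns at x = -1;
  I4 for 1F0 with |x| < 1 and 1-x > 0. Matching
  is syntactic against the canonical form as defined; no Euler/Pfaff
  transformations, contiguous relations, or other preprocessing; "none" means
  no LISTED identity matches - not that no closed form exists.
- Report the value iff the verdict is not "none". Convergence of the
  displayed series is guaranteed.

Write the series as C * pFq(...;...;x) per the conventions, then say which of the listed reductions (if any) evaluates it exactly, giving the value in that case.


Prefactor -1/3, argument 1/8: 2F1 with upper {-3/2, 7/3} over lower {4/3}. Verdict: none here - no I1-I6 shape fits x = 1/8 with lower {4/3}.

Structural cue: t_0 being -1/3, the running product (C = -1/3) telescopes to a rising factorial.
Consecutive-term ratio: r(k) = (1/8) * (k-3/2) (k+7/3) / [(k+4/3) (k+1)] ; factor over Q: parameters, x = (1/8), and C = -1/3.


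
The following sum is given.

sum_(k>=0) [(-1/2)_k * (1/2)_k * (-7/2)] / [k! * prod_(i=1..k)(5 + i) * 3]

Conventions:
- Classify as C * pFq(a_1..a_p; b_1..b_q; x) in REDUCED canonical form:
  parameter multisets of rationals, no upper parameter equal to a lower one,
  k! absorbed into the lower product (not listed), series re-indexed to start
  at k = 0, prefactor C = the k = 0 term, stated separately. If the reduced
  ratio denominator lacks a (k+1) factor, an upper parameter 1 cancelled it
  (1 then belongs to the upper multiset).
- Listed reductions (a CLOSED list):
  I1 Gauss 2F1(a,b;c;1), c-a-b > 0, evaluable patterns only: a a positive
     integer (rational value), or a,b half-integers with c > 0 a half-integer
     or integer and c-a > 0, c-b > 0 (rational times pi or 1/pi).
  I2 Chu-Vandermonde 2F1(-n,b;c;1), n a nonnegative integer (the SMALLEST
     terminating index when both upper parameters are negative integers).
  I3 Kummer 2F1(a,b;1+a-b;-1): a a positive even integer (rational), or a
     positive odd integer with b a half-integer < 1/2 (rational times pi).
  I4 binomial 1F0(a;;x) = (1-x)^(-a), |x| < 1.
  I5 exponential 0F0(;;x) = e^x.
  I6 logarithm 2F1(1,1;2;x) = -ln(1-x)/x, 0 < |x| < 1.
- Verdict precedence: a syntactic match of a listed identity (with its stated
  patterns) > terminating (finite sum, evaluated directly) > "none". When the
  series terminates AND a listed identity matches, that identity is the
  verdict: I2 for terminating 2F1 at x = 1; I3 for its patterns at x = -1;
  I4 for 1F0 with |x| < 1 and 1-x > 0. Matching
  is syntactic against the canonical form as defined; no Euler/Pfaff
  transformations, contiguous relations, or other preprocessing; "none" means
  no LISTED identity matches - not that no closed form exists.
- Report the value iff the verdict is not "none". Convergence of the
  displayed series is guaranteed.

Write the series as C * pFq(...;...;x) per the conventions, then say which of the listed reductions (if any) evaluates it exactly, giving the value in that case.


Canonical form: C = -7/6 times 2F1 with upper {-1/2, 1/2}, lower {6}, x = 1. Verdict: this is the half-integer Gauss pattern (I1) (x = 1; upper {-1/2, 1/2} half-integers, c = 6 in the evaluable pattern). Sum: (-65536/18711) / pi.

Key observation: t_0 = -7/6 here, and the lower running product (C = -7/6, x = 1) is a rising factorial.
Ratio: r(k) = 1 * (k-1/2) (k+1/2) / [(k+6) (k+1)] - rational in k, leading ratio 1; with t_0 = -7/6, classification follows.


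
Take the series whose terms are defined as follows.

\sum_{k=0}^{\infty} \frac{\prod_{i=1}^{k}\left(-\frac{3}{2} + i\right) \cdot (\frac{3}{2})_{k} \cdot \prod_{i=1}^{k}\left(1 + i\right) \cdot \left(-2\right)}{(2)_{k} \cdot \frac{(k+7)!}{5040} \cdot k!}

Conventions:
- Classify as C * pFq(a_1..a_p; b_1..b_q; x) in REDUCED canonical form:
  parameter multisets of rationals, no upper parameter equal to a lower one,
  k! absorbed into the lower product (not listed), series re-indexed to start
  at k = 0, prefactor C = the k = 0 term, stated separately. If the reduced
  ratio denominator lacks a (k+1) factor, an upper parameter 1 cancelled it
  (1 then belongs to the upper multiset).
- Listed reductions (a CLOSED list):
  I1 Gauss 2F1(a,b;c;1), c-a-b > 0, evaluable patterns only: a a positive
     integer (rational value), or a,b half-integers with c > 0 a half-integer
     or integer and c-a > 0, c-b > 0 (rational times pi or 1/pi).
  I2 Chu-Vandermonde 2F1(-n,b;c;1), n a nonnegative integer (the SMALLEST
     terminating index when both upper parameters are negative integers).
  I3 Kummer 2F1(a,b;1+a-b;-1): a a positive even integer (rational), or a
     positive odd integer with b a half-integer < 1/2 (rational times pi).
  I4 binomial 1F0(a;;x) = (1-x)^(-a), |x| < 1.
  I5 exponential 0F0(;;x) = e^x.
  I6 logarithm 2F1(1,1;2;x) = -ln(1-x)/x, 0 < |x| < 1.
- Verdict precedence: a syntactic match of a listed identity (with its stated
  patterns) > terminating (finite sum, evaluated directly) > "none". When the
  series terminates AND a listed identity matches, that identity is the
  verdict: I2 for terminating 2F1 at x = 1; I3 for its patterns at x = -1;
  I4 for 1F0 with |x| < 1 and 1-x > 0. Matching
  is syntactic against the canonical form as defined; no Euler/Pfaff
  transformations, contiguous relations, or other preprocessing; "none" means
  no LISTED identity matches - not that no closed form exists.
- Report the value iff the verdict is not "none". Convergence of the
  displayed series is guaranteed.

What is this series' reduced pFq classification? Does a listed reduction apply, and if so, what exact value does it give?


The tell: from the first term -2: the denominator's factorial ratio (C = -2) is a lower Pochhammer.
Ratio: r(k) = 1 * (k-\frac{1}{2}) (k+\frac{3}{2}) / [(k+8) (k+1)] - rational; roots negated = parameters, x = 1, C = -2.

Canonical form: C = -2 times 2F1 with upper {-\frac{1}{2}, \frac{3}{2}}, lower {8}, x = 1. Verdict: the half-integer Gauss pattern (I1) fires (x = 1; upper {-\frac{1}{2}, \frac{3}{2}} half-integers, c = 8 in the evaluable pattern). Its exact value is \left(-\frac{8388608}{1486485}\right) / \pi.


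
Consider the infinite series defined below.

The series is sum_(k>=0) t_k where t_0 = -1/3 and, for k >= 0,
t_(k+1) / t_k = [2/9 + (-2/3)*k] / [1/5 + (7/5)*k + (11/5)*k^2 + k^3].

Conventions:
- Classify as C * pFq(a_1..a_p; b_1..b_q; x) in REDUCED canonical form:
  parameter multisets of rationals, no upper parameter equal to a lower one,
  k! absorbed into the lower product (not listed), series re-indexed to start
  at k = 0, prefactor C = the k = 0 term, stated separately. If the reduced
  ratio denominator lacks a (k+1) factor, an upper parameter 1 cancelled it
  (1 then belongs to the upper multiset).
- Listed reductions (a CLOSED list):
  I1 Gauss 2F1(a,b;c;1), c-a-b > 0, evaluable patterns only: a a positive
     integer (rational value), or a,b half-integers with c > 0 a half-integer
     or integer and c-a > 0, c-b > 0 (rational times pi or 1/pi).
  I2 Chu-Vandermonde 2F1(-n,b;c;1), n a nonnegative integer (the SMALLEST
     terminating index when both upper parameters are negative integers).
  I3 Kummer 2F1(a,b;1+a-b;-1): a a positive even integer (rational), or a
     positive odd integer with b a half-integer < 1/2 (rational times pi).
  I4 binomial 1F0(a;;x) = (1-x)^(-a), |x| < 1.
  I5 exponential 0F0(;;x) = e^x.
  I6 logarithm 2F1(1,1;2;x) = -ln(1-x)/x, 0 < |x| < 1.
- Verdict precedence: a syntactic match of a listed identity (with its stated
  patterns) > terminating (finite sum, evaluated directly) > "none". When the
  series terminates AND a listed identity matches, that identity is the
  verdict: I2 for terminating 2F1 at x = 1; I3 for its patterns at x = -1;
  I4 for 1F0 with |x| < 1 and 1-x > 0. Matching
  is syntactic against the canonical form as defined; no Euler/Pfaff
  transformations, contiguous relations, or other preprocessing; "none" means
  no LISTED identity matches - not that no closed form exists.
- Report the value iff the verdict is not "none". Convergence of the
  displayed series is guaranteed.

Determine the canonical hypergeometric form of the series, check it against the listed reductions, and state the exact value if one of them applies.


Reduced: x = -2/3, 1F2, upper = {-1/3}, lower = {1/5, 1}, C = -1/3. Verdict: none - this 1F2 at x = -2/3 matches no listed pattern, and upper {-1/3} holds no stopper.

Key observation: x = (-2/3) and the expanded ratio factors over Q; prefactor -1/3, roots give parameters.
Step ratio: r(k) = (-2/3) * (k-1/3) / [(k+1/5) (k+1) (k+1)] - rational in k, leading ratio (-2/3); with t_0 = -1/3, classification follows.


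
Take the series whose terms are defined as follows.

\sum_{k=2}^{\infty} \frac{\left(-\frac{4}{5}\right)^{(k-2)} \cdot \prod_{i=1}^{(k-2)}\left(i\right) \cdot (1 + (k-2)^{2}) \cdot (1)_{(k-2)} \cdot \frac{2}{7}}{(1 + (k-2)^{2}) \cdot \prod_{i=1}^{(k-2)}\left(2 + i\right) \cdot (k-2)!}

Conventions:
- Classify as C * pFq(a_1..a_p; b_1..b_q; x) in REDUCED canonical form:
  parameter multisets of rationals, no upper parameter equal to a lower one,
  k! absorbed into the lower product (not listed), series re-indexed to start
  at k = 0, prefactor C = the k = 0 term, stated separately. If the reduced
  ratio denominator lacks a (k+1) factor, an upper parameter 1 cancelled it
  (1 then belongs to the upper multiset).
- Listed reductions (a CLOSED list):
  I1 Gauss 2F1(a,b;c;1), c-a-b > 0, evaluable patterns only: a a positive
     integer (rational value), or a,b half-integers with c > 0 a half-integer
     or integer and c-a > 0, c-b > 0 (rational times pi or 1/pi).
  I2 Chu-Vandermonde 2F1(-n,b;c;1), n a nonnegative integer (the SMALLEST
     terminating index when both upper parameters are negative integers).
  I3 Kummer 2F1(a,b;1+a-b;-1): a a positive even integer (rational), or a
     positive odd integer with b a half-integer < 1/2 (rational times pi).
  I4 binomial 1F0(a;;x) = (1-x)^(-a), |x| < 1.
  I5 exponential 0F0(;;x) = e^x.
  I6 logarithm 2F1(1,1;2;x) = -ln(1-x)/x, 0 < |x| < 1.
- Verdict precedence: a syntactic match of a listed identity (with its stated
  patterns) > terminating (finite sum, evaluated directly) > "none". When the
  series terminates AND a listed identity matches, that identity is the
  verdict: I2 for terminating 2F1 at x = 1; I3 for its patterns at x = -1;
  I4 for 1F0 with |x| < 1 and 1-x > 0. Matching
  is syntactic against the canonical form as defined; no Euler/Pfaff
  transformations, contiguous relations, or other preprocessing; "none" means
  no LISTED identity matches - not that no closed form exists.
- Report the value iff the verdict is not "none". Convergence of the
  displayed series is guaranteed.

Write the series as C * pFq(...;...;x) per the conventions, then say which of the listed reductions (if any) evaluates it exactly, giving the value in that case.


First insight: from the first term \frac{2}{7}: k^2 + 1 divides numerator and denominator alike; C = 2/7 after cancelling.
Step ratio: r(k) = -\frac{4}{5} * (k+1) (k+1) / [(k+3) (k+1)] - rational; roots negated = parameters, x = -\frac{4}{5}, C = \frac{2}{7}.

Prefactor \frac{2}{7}, argument -\frac{4}{5}: 2F1 with upper {1, 1} over lower {3}. Verdict: none. Every listed pattern misses the 2F1 form at -\frac{4}{5}, upper {1, 1}.
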